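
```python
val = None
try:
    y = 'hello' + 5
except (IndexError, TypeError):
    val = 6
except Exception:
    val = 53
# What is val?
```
6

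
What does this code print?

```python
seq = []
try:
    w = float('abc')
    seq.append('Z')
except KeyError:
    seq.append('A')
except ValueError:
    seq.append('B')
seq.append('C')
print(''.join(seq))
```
BC

ValueError is caught by its specific handler, not KeyError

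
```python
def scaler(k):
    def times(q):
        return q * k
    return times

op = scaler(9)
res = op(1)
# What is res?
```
9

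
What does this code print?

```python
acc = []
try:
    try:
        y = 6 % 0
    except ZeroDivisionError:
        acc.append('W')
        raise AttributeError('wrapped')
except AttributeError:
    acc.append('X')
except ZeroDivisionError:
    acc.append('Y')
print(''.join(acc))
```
WX

New AttributeError raised, caught by outer AttributeError handler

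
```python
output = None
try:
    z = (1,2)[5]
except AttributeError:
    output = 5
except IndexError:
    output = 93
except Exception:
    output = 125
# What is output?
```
93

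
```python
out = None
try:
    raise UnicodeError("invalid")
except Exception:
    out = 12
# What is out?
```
12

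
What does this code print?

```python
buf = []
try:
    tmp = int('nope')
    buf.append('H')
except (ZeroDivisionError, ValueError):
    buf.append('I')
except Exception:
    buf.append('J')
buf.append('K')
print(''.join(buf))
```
IK

ValueError matches tuple containing it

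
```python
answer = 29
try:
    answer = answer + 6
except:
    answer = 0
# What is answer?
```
35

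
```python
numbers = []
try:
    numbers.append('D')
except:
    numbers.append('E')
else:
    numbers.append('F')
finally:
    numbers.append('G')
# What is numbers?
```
['D', 'F', 'G']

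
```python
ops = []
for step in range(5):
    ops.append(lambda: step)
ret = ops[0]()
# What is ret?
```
4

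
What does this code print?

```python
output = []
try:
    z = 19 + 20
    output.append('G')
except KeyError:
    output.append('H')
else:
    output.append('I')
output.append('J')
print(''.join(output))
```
GIJ

else block runs when no exception occurs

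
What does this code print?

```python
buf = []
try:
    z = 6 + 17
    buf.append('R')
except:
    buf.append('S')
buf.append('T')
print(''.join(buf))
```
RT

No exception, try block completes normally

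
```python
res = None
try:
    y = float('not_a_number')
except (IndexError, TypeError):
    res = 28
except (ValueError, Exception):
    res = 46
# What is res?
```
46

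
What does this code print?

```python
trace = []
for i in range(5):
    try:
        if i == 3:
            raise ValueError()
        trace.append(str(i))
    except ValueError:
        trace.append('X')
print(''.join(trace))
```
012X4

Exception on i=3 caught, loop continues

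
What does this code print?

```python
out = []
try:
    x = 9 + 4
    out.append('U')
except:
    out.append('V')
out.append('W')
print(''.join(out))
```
UW

No exception, try block completes normally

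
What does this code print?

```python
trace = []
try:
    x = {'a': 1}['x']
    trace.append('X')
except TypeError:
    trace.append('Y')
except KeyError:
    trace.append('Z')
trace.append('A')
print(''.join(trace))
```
ZA

KeyError is caught by its specific handler, not TypeError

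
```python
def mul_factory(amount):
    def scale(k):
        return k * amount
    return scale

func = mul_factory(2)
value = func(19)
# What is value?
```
38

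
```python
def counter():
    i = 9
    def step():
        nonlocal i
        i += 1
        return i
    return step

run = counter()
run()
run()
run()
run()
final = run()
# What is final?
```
14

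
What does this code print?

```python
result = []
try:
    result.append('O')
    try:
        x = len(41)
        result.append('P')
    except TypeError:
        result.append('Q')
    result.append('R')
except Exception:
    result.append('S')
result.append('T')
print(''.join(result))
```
OQRT

Inner exception caught by inner handler, outer continues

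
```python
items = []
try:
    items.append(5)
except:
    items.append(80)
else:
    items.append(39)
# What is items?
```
[5, 39]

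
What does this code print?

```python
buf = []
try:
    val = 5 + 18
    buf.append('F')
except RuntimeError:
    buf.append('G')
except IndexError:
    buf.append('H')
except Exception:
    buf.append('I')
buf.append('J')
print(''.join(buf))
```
FJ

No exception, try block completes normally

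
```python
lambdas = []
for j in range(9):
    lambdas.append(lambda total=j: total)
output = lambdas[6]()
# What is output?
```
6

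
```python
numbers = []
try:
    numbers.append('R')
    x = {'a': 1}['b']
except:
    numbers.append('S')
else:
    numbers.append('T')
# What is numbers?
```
['R', 'S']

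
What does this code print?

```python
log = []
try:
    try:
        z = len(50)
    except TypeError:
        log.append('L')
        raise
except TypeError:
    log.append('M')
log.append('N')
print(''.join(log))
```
LMN

raise without argument re-raises current exception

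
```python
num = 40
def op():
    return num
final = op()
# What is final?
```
40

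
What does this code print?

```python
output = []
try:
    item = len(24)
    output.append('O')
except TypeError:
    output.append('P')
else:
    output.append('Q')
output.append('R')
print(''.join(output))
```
PR

else block skipped when exception is caught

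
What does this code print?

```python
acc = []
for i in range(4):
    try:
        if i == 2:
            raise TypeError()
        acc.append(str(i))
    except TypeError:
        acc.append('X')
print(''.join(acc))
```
01X3

Exception on i=2 caught, loop continues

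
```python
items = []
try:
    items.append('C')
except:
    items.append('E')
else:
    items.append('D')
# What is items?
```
['C', 'D']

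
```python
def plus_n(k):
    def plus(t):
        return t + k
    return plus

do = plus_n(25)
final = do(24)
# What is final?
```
49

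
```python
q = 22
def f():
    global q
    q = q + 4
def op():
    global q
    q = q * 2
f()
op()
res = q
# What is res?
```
52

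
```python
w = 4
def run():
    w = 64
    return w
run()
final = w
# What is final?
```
4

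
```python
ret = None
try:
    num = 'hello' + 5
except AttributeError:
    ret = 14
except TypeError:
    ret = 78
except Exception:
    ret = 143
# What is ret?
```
78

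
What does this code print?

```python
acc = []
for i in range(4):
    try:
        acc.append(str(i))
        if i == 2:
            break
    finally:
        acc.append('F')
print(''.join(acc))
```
0F1F2F

finally runs even when breaking out of loop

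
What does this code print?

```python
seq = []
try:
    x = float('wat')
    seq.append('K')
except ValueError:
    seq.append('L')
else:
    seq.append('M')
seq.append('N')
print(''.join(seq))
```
LN

else block skipped when exception is caught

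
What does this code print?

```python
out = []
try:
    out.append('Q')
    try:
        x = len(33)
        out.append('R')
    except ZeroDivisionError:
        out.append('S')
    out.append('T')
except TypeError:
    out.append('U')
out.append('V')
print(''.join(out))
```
QUV

Inner handler doesn't match, propagates to outer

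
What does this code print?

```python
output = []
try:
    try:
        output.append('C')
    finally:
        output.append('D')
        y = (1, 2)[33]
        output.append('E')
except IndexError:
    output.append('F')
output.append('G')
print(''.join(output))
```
CDFG

Exception in inner finally caught by outer except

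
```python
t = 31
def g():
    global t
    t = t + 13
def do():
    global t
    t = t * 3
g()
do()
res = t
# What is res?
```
132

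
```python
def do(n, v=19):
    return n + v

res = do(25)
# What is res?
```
44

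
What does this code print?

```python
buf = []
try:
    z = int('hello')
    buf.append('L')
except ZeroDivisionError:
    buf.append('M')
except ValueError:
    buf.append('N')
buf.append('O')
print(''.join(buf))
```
NO

ValueError is caught by its specific handler, not ZeroDivisionError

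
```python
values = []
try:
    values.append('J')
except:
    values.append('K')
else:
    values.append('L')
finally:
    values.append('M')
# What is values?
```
['J', 'L', 'M']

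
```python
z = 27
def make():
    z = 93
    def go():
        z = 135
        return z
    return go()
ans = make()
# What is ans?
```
135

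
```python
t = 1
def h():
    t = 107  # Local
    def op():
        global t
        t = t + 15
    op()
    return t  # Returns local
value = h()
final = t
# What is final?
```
16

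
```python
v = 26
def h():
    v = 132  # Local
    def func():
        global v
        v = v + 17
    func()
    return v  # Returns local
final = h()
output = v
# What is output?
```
43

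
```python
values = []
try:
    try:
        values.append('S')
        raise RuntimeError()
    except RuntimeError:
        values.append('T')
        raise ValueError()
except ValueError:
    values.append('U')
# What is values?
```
['S', 'T', 'U']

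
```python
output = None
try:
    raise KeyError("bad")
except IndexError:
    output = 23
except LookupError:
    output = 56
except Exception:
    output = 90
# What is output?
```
56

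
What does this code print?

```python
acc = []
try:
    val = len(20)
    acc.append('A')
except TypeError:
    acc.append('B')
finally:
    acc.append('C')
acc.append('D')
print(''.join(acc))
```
BCD

finally always runs, even after exception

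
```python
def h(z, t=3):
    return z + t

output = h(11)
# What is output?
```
14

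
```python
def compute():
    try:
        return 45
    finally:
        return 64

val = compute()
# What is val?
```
64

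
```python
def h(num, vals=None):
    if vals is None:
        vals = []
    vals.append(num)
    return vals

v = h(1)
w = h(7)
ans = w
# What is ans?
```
[7]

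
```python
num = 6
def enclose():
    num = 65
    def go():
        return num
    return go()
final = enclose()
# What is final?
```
65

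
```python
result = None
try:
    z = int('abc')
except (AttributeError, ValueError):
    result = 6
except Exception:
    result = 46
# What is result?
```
6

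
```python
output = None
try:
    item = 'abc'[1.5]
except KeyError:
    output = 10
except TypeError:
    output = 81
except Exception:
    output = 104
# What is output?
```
81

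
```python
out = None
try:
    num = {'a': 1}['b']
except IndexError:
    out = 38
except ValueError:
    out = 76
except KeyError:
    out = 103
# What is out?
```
103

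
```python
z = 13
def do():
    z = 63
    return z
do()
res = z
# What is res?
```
13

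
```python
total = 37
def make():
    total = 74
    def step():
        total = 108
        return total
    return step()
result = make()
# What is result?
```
108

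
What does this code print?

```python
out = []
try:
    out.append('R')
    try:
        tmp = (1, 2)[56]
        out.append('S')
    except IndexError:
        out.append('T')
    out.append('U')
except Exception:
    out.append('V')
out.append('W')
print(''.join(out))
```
RTUW

Inner exception caught by inner handler, outer continues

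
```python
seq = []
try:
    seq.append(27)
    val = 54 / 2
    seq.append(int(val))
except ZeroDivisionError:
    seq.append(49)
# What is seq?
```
[27, 27]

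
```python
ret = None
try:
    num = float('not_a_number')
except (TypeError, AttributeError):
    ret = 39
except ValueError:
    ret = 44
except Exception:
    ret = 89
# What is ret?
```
44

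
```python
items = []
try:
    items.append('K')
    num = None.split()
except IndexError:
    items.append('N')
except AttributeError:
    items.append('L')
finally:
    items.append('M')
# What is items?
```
['K', 'L', 'M']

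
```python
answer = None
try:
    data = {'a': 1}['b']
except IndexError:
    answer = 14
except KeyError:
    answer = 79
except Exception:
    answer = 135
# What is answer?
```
79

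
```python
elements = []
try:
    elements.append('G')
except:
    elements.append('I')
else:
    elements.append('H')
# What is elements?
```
['G', 'H']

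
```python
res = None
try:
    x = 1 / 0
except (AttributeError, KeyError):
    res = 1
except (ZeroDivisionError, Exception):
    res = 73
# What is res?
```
73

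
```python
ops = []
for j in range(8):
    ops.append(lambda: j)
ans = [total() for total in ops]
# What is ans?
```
[7, 7, 7, 7, 7, 7, 7, 7]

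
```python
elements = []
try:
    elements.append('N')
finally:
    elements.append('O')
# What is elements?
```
['N', 'O']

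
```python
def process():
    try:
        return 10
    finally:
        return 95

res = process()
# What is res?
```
95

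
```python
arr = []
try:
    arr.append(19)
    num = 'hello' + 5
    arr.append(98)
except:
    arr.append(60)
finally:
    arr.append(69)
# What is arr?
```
[19, 60, 69]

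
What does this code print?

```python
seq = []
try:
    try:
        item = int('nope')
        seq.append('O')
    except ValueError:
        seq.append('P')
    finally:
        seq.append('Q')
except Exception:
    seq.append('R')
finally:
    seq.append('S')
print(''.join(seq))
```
PQS

Both finally blocks run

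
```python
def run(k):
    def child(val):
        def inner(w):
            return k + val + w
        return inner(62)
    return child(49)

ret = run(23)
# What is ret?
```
134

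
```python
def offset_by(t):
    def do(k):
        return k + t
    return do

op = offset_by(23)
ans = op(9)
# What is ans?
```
32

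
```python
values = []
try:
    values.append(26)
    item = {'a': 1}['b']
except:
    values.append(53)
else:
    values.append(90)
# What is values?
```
[26, 53]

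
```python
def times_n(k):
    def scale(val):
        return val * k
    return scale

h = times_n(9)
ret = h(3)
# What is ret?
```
27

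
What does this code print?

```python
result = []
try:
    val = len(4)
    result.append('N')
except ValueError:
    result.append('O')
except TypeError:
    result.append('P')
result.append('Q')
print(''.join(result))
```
PQ

TypeError is caught by its specific handler, not ValueError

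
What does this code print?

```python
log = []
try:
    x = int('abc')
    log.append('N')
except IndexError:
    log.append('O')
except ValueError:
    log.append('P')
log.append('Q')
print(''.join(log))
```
PQ

ValueError is caught by its specific handler, not IndexError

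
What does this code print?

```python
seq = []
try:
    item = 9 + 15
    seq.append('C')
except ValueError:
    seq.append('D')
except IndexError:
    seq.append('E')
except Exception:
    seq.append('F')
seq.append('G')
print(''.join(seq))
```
CG

No exception, try block completes normally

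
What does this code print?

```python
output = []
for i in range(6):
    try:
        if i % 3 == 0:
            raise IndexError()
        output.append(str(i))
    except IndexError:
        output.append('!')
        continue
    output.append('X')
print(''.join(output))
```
!1X2X!4X5X

continue in except skips rest of loop body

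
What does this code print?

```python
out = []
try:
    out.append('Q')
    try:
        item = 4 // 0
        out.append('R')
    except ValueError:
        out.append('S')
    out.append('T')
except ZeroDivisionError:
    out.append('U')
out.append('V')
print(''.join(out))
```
QUV

Inner handler doesn't match, propagates to outer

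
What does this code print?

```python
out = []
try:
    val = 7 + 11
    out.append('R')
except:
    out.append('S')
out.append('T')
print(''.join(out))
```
RT

No exception, try block completes normally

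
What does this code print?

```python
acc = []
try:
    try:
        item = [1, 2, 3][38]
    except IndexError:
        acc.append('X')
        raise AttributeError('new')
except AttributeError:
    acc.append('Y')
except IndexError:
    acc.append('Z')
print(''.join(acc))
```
XY

New AttributeError raised, caught by outer AttributeError handler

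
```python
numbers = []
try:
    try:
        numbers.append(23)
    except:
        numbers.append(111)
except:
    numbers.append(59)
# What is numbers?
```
[23]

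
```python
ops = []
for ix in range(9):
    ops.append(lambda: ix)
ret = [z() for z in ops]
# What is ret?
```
[8, 8, 8, 8, 8, 8, 8, 8, 8]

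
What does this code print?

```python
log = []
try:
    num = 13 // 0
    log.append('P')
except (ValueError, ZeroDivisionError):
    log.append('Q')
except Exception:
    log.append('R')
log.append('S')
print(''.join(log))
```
QS

ZeroDivisionError matches tuple containing it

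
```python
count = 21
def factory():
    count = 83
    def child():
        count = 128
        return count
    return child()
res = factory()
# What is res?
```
128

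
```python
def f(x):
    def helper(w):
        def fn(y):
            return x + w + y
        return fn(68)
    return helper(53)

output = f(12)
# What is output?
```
133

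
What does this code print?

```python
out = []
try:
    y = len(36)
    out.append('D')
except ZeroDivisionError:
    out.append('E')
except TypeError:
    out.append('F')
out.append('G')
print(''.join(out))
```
FG

TypeError is caught by its specific handler, not ZeroDivisionError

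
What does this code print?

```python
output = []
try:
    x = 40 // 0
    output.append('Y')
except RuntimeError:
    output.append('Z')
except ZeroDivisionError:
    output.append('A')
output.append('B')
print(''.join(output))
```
AB

ZeroDivisionError is caught by its specific handler, not RuntimeError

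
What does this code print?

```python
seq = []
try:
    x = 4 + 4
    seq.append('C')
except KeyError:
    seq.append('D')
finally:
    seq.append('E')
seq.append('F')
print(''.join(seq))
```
CEF

finally runs after normal execution too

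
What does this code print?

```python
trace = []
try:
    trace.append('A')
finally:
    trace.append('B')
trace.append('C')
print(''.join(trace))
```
ABC

try/finally without except, no exception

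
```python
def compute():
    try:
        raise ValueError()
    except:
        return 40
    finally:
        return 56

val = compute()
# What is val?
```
56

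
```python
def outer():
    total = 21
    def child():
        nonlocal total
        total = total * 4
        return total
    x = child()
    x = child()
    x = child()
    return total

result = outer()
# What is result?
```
1344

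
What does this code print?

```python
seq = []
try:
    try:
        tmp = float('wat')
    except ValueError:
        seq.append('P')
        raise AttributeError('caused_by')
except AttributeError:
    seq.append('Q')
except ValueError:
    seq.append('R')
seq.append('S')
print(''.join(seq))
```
PQS

AttributeError raised and caught, original ValueError not re-raised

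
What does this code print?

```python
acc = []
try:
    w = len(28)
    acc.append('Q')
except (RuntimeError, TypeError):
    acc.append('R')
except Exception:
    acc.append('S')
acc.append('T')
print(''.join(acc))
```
RT

TypeError matches tuple containing it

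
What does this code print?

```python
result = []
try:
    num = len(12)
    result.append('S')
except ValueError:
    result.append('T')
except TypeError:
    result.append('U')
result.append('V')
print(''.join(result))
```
UV

TypeError is caught by its specific handler, not ValueError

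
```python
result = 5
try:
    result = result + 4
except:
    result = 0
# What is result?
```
9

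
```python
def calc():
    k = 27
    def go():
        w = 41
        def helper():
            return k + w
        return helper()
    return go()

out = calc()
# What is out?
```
68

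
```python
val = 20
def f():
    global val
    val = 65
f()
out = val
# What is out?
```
65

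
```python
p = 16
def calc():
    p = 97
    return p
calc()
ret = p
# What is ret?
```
16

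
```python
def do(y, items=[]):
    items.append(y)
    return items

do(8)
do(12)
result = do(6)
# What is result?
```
[8, 12, 6]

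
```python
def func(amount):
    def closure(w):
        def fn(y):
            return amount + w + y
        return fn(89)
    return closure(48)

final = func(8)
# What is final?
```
145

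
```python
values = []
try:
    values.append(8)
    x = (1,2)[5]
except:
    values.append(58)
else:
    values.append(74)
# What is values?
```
[8, 58]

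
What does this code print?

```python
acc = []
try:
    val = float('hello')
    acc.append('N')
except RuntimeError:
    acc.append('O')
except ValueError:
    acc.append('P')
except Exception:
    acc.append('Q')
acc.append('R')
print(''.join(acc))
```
PR

ValueError matches before generic Exception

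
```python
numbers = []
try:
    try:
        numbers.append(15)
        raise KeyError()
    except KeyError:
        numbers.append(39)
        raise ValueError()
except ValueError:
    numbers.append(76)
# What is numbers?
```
[15, 39, 76]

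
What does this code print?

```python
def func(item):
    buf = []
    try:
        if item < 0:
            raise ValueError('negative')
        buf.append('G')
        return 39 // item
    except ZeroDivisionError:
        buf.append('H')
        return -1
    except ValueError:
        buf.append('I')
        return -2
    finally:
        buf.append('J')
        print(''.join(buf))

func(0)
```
GHJ

item=0 causes ZeroDivisionError, caught, finally prints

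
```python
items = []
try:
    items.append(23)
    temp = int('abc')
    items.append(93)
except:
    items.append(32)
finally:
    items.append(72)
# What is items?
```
[23, 32, 72]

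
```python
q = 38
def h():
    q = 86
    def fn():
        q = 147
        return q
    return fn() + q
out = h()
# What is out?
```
233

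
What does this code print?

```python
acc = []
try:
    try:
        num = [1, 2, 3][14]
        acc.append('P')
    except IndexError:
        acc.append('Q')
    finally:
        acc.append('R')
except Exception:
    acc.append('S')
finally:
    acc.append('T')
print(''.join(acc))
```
QRT

Both finally blocks run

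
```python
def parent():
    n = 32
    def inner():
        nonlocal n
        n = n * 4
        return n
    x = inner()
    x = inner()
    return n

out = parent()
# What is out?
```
512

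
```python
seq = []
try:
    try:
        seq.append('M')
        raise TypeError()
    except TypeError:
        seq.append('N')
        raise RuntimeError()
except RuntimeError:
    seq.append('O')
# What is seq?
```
['M', 'N', 'O']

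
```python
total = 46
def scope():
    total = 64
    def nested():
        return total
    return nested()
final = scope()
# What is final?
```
64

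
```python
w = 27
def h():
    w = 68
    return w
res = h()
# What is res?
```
68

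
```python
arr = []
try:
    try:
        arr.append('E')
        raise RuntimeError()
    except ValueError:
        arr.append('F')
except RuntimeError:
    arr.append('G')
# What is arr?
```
['E', 'G']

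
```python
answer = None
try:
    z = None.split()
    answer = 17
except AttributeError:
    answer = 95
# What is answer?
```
95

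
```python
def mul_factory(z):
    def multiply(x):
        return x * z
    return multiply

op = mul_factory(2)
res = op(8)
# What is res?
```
16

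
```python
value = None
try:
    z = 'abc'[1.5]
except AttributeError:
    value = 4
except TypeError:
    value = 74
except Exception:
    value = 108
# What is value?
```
74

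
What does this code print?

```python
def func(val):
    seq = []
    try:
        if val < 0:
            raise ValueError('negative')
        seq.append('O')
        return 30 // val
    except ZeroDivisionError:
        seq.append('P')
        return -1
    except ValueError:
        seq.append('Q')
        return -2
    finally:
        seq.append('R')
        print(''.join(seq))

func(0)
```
OPR

val=0 causes ZeroDivisionError, caught, finally prints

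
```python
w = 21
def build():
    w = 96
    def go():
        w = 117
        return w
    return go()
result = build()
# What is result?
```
117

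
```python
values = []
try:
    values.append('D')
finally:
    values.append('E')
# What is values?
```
['D', 'E']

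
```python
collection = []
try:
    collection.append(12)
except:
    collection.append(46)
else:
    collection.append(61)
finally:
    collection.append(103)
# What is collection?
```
[12, 61, 103]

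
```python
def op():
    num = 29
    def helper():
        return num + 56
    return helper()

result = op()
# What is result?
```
85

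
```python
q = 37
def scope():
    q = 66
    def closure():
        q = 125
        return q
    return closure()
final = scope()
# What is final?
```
125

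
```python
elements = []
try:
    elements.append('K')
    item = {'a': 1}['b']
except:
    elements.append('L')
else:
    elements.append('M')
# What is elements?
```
['K', 'L']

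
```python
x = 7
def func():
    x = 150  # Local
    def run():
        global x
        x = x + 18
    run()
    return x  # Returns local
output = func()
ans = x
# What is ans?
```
25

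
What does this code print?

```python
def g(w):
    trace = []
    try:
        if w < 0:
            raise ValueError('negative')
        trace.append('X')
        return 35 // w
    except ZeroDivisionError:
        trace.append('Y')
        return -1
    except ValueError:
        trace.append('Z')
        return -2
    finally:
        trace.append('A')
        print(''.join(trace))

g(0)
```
XYA

w=0 causes ZeroDivisionError, caught, finally prints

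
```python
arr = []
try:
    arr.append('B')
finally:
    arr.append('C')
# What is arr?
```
['B', 'C']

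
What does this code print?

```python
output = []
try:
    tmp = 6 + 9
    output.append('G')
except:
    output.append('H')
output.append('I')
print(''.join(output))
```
GI

No exception, try block completes normally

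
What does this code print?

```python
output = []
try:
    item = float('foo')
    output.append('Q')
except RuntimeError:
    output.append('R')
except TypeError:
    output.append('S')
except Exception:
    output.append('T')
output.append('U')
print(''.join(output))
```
TU

ValueError not specifically caught, falls to Exception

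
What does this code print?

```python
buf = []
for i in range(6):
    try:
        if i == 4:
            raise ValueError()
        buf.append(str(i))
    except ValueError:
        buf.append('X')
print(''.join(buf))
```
0123X5

Exception on i=4 caught, loop continues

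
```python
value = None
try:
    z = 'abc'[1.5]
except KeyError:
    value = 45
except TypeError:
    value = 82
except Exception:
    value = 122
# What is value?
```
82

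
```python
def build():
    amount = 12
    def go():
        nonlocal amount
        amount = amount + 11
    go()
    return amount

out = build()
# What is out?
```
23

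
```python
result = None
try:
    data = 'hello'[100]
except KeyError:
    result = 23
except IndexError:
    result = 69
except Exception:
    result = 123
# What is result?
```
69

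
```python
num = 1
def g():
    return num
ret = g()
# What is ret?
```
1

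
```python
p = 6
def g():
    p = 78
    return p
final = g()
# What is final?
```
78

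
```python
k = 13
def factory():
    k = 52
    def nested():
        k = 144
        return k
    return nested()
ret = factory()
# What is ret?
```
144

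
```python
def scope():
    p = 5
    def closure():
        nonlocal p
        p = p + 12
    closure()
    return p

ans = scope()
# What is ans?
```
17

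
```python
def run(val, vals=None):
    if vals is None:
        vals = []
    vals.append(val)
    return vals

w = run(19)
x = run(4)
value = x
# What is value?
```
[4]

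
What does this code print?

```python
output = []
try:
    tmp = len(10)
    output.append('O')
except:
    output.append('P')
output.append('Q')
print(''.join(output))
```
PQ

Exception raised in try, caught by bare except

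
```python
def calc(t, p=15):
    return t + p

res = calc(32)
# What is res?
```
47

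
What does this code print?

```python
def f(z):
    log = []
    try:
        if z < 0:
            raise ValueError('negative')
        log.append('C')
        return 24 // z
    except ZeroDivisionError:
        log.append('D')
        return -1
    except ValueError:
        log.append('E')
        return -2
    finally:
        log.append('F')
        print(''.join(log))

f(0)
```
CDF

z=0 causes ZeroDivisionError, caught, finally prints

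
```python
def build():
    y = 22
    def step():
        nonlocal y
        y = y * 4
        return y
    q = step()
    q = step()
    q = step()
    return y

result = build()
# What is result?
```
1408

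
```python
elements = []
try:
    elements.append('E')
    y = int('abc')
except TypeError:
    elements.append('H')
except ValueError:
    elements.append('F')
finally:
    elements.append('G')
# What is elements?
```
['E', 'F', 'G']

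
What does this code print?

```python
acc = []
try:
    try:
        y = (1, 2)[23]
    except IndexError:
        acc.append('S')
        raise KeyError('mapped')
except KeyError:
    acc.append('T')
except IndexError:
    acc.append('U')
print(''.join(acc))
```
ST

New KeyError raised, caught by outer KeyError handler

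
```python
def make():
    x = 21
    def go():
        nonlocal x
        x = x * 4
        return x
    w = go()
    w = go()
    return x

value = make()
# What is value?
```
336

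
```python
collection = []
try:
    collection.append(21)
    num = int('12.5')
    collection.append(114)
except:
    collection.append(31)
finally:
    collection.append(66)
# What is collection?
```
[21, 31, 66]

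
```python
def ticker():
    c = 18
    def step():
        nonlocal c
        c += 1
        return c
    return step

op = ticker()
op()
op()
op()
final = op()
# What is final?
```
22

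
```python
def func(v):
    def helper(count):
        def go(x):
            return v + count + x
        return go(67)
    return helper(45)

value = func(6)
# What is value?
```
118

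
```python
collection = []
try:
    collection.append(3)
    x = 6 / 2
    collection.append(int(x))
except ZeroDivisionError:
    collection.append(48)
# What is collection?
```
[3, 3]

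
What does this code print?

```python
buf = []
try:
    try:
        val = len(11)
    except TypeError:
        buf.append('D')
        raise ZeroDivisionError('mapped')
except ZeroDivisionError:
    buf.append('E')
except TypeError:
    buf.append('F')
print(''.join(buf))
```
DE

New ZeroDivisionError raised, caught by outer ZeroDivisionError handler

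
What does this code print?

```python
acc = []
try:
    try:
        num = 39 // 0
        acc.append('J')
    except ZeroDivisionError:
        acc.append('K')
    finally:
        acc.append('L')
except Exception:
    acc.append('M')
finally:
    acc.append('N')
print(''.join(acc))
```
KLN

Both finally blocks run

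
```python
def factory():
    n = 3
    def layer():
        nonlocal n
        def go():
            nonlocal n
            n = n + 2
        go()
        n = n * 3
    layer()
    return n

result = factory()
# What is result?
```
15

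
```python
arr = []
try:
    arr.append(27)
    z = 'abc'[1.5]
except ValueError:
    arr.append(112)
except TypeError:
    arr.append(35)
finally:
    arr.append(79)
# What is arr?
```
[27, 35, 79]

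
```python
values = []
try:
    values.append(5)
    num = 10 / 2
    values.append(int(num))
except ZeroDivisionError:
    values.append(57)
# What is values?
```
[5, 5]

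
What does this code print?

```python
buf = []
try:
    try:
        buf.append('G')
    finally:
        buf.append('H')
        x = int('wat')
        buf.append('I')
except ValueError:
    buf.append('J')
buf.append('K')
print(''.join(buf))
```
GHJK

Exception in inner finally caught by outer except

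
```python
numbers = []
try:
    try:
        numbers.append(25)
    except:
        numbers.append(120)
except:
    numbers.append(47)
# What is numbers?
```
[25]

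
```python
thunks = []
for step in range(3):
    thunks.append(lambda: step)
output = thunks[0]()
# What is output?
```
2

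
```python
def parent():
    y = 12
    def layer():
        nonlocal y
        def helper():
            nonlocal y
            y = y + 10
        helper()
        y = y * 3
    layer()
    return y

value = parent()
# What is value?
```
66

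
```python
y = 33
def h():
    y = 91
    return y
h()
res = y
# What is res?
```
33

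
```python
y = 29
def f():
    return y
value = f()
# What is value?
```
29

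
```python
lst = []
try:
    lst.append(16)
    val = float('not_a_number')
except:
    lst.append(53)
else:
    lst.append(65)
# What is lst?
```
[16, 53]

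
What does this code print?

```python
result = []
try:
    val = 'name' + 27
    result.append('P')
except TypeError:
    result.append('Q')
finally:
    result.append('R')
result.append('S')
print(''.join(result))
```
QRS

finally always runs, even after exception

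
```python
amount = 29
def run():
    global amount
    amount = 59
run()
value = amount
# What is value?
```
59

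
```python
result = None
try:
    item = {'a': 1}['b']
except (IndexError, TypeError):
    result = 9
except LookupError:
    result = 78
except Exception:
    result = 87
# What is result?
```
78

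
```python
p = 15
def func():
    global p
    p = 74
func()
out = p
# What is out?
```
74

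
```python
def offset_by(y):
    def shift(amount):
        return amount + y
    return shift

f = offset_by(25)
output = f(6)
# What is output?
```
31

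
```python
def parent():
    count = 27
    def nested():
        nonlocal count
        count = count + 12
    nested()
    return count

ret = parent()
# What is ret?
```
39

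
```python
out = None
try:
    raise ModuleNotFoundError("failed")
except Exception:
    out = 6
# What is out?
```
6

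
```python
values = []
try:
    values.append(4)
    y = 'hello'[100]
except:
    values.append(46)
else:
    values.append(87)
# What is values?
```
[4, 46]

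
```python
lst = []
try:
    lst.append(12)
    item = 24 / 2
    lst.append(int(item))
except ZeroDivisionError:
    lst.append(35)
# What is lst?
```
[12, 12]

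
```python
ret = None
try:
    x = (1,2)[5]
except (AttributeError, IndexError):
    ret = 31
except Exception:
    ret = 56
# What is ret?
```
31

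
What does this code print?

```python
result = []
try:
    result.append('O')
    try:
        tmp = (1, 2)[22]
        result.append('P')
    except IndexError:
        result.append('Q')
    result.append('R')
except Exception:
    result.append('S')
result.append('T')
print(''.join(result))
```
OQRT

Inner exception caught by inner handler, outer continues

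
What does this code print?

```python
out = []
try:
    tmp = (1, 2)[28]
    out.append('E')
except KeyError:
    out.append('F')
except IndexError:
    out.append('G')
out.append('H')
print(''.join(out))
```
GH

IndexError is caught by its specific handler, not KeyError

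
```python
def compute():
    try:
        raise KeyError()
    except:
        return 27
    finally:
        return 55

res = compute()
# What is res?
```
55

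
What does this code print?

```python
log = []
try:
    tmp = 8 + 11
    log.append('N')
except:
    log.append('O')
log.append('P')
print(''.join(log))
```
NP

No exception, try block completes normally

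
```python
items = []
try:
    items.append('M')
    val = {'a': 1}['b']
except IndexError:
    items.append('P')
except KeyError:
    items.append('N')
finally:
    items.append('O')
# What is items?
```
['M', 'N', 'O']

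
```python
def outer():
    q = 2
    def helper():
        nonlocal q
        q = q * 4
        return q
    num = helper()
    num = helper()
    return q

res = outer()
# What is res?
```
32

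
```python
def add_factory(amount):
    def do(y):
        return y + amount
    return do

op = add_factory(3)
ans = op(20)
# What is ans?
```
23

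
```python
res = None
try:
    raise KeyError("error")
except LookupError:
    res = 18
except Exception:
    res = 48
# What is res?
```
18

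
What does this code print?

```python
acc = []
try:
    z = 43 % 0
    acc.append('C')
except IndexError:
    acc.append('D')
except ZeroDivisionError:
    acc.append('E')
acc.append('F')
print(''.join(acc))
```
EF

ZeroDivisionError is caught by its specific handler, not IndexError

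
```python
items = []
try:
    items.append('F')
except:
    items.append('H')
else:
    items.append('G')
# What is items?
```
['F', 'G']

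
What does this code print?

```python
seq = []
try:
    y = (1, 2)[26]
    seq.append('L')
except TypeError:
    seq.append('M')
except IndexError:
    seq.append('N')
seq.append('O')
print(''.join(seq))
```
NO

IndexError is caught by its specific handler, not TypeError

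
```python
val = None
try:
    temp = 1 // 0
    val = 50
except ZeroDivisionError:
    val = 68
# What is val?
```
68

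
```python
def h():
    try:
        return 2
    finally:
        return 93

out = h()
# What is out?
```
93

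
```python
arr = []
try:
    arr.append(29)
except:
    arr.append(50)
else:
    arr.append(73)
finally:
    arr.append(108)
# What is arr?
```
[29, 73, 108]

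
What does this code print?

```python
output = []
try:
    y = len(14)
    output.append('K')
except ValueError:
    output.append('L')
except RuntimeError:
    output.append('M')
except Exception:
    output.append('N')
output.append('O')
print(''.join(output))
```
NO

TypeError not specifically caught, falls to Exception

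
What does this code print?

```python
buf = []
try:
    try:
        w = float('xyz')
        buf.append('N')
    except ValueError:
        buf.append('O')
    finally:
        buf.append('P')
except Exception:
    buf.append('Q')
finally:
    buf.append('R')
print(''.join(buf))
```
OPR

Both finally blocks run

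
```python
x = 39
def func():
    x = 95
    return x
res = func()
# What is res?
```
95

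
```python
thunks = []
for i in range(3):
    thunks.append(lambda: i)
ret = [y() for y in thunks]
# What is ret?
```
[2, 2, 2]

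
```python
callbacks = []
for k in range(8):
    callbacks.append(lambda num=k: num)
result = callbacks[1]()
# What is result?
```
1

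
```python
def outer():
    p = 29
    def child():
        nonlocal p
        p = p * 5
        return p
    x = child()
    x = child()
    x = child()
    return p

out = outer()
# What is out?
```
3625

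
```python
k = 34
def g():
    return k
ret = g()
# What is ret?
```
34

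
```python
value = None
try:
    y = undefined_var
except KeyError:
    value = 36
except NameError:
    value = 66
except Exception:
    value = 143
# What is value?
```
66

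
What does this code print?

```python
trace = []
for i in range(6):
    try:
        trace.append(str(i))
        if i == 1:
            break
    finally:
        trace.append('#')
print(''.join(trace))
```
0#1#

finally runs even when breaking out of loop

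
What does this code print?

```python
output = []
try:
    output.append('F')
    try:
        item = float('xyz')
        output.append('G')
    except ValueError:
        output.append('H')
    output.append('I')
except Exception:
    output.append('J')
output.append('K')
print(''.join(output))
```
FHIK

Inner exception caught by inner handler, outer continues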